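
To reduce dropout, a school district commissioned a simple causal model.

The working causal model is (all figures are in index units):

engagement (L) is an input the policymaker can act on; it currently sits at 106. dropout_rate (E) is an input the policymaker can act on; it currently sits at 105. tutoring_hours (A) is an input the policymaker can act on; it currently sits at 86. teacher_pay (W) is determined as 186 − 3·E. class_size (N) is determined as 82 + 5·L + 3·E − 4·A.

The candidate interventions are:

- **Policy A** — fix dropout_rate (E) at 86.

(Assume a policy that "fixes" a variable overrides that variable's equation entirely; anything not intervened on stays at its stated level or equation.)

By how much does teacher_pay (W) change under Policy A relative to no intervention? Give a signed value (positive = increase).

57

Baseline:
  E = 105
  W = 186 − 3·105 = -129
Policy A (E := 86):
  E = 86
  W = 186 − 3·86 = -72
Change in W: -72 − (-129) = 57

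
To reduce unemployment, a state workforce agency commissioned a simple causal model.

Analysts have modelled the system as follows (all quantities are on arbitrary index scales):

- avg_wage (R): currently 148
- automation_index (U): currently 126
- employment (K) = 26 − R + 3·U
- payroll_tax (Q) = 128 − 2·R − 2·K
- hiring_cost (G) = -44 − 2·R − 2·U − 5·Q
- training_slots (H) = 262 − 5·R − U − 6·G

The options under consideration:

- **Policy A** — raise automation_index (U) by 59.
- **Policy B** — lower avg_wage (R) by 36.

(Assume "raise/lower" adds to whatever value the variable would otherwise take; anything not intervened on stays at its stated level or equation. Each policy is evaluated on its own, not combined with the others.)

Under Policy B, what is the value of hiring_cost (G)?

Policy B (R − 36):
  R = 148 − 36 = 112
  U = 126
  K = 26 − 112 + 3·126 = 292
  Q = 128 − 2·112 − 2·292 = -680
  G = -44 − 2·112 − 2·126 − 5·(-680) = 2880

2880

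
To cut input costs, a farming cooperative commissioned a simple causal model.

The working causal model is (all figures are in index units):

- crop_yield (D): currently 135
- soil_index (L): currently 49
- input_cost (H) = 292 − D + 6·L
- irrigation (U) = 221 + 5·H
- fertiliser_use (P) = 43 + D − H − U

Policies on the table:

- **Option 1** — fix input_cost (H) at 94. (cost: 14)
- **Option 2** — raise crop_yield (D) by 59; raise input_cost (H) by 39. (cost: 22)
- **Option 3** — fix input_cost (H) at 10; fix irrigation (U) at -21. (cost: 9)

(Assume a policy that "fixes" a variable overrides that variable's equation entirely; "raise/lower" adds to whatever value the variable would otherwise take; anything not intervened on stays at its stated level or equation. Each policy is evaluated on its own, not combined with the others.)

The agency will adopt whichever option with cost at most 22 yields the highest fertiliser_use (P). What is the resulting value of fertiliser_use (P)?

189

Option 1 (H := 94):
  D = 135
  L = 49
  H = 94
  U = 221 + 5·94 = 691
  P = 43 + 135 − 94 − 691 = -607
Option 2 (D + 59, H + 39):
  D = 135 + 59 = 194
  L = 49
  H = 292 − 194 + 6·49 (+39 from intervention) = 431
  U = 221 + 5·431 = 2376
  P = 43 + 194 − 431 − 2376 = -2570
Option 3 (H := 10, U := -21):
  D = 135
  L = 49
  H = 10
  U = -21
  P = 43 + 135 − 10 − (-21) = 189
Comparing — Option 1: P=-607, Option 2: P=-2570, Option 3: P=189. Highest is 189 (Option 3).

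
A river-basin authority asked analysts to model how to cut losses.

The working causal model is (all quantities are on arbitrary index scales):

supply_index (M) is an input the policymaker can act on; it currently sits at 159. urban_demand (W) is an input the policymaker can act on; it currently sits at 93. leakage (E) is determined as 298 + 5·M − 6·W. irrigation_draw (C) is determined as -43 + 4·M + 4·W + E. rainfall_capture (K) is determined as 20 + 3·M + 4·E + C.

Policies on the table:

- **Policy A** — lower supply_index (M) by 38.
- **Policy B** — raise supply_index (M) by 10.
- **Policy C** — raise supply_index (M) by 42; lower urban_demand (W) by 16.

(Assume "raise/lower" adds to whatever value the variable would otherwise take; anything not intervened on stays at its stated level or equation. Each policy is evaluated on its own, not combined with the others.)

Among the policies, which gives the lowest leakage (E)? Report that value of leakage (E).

Policy A (M − 38):
  M = 159 − 38 = 121
  W = 93
  E = 298 + 5·121 − 6·93 = 345
Policy B (M + 10):
  M = 159 + 10 = 169
  W = 93
  E = 298 + 5·169 − 6·93 = 585
Policy C (M + 42, W − 16):
  M = 159 + 42 = 201
  W = 93 − 16 = 77
  E = 298 + 5·201 − 6·77 = 841
Comparing — Policy A: E=345, Policy B: E=585, Policy C: E=841. Lowest is 345 (Policy A).

345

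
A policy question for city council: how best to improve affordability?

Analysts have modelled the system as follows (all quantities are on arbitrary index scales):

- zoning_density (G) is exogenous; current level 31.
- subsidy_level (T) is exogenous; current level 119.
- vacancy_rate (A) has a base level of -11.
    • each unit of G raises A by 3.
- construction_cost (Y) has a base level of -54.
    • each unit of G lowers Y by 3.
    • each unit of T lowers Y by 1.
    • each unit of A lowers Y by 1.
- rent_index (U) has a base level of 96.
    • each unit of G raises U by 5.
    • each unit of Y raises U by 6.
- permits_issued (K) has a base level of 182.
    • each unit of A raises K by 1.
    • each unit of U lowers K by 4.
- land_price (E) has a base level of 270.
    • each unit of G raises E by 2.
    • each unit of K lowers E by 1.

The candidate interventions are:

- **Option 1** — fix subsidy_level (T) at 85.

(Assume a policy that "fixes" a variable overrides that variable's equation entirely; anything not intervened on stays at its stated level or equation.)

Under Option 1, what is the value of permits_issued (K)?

Option 1 (T := 85):
  G = 31
  T = 85
  A = -11 + 3·31 = 82
  Y = -54 − 3·31 − 85 − 82 = -314
  U = 96 + 5·31 + 6·(-314) = -1633
  K = 182 + 82 − 4·(-1633) = 6796

6796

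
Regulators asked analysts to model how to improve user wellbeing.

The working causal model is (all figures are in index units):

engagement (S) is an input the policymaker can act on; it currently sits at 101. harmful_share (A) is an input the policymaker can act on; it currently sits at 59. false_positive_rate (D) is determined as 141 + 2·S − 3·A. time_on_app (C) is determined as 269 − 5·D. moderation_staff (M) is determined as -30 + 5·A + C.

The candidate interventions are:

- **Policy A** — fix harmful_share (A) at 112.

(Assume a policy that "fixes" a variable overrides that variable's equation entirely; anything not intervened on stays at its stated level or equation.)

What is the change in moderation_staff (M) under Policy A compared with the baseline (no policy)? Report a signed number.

1060

Baseline:
  S = 101
  A = 59
  D = 141 + 2·101 − 3·59 = 166
  C = 269 − 5·166 = -561
  M = -30 + 5·59 + (-561) = -296
Policy A (A := 112):
  S = 101
  A = 112
  D = 141 + 2·101 − 3·112 = 7
  C = 269 − 5·7 = 234
  M = -30 + 5·112 + 234 = 764
Change in M: 764 − (-296) = 1060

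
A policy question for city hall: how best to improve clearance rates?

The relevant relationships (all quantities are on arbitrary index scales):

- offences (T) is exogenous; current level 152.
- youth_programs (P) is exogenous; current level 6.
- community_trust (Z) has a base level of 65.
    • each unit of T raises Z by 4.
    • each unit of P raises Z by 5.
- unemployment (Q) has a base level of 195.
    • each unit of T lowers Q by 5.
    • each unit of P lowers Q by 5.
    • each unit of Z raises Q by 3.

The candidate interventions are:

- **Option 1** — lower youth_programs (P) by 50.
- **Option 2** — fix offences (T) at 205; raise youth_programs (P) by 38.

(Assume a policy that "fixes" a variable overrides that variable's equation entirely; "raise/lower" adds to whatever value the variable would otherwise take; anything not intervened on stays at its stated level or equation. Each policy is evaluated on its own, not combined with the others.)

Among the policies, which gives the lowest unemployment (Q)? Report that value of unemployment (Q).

1014

Option 1 (P − 50):
  T = 152
  P = 6 − 50 = -44
  Z = 65 + 4·152 + 5·(-44) = 453
  Q = 195 − 5·152 − 5·(-44) + 3·453 = 1014
Option 2 (T := 205, P + 38):
  T = 205
  P = 6 + 38 = 44
  Z = 65 + 4·205 + 5·44 = 1105
  Q = 195 − 5·205 − 5·44 + 3·1105 = 2265
Comparing — Option 1: Q=1014, Option 2: Q=2265. Lowest is 1014 (Option 1).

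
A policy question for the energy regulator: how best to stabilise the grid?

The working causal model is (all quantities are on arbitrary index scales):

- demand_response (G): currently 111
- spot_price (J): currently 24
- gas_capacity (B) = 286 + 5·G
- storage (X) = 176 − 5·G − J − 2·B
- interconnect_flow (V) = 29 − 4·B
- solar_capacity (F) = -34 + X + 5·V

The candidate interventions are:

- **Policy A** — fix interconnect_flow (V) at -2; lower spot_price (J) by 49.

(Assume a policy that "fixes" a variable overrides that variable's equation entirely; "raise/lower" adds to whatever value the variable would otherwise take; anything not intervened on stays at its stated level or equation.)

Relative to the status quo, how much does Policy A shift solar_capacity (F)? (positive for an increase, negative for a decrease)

16714

Baseline:
  G = 111
  J = 24
  B = 286 + 5·111 = 841
  X = 176 − 5·111 − 24 − 2·841 = -2085
  V = 29 − 4·841 = -3335
  F = -34 + (-2085) + 5·(-3335) = -18794
Policy A (V := -2, J − 49):
  G = 111
  J = 24 − 49 = -25
  B = 286 + 5·111 = 841
  X = 176 − 5·111 − (-25) − 2·841 = -2036
  V = -2
  F = -34 + (-2036) + 5·(-2) = -2080
Change in F: -2080 − (-18794) = 16714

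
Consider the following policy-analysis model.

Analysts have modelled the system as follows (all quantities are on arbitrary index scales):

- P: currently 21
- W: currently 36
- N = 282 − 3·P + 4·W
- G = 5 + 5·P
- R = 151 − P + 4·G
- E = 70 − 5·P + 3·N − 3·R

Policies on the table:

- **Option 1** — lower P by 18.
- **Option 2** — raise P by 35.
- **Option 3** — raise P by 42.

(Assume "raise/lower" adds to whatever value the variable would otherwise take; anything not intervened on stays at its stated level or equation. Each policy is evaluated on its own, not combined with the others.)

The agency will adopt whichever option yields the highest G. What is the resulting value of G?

320

Option 1 (P − 18):
  P = 21 − 18 = 3
  G = 5 + 5·3 = 20
Option 2 (P + 35):
  P = 21 + 35 = 56
  G = 5 + 5·56 = 285
Option 3 (P + 42):
  P = 21 + 42 = 63
  G = 5 + 5·63 = 320
Comparing — Option 1: G=20, Option 2: G=285, Option 3: G=320. Highest is 320 (Option 3).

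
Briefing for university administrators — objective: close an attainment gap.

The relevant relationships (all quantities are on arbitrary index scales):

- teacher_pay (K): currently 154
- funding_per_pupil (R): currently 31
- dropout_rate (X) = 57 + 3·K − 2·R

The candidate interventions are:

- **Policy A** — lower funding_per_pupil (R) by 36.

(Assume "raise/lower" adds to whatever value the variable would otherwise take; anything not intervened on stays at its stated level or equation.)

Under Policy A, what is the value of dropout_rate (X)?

Policy A (R − 36):
  K = 154
  R = 31 − 36 = -5
  X = 57 + 3·154 − 2·(-5) = 529

529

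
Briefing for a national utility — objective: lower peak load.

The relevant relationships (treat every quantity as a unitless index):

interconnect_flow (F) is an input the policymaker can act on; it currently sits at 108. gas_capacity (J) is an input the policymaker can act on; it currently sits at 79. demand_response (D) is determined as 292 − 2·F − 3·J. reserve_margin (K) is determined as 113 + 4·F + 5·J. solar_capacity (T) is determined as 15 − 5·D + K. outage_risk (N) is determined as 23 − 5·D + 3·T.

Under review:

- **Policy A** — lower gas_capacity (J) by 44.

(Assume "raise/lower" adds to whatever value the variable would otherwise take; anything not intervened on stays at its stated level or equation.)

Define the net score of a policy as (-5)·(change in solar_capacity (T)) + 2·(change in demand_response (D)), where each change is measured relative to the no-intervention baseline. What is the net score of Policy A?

Baseline:
  F = 108
  J = 79
  D = 292 − 2·108 − 3·79 = -161
  K = 113 + 4·108 + 5·79 = 940
  T = 15 − 5·(-161) + 940 = 1760
Policy A (J − 44):
  F = 108
  J = 79 − 44 = 35
  D = 292 − 2·108 − 3·35 = -29
  K = 113 + 4·108 + 5·35 = 720
  T = 15 − 5·(-29) + 720 = 880
ΔT = 880 − 1760 = -880; ΔD = -29 − (-161) = 132
Score = (-5)·(-880) + 2·132 = 4664

4664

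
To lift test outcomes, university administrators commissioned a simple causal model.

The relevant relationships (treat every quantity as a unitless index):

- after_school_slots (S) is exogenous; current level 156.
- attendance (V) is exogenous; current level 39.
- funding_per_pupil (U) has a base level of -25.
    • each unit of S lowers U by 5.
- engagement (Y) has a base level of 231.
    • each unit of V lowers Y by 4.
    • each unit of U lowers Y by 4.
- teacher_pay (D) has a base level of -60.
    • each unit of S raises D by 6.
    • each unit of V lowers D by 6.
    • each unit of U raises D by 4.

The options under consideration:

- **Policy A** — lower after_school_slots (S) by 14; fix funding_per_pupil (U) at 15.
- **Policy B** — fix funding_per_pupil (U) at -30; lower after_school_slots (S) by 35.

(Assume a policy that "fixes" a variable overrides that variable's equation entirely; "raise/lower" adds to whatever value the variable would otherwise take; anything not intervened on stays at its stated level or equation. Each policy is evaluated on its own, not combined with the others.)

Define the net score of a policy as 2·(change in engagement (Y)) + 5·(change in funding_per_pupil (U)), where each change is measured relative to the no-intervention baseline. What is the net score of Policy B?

Baseline:
  S = 156
  V = 39
  U = -25 − 5·156 = -805
  Y = 231 − 4·39 − 4·(-805) = 3295
Policy B (U := -30, S − 35):
  S = 156 − 35 = 121
  V = 39
  U = -30
  Y = 231 − 4·39 − 4·(-30) = 195
ΔY = 195 − 3295 = -3100; ΔU = -30 − (-805) = 775
Score = 2·(-3100) + 5·775 = -2325

-2325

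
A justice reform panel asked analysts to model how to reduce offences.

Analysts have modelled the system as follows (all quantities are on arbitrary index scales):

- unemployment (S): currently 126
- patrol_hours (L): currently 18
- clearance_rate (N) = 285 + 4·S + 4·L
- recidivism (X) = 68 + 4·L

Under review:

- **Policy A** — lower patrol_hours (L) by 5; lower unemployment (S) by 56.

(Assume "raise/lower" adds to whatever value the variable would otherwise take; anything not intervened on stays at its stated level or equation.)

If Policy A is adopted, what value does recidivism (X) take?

Policy A (L − 5, S − 56):
  L = 18 − 5 = 13
  X = 68 + 4·13 = 120

120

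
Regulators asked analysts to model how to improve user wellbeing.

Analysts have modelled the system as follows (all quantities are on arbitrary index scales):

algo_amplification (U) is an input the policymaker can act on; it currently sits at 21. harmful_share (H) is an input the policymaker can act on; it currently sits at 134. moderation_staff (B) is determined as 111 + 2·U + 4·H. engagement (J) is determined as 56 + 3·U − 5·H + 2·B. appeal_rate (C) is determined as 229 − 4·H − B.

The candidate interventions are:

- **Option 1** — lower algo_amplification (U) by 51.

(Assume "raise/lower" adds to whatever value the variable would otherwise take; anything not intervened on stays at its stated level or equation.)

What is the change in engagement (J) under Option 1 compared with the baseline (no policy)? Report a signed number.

-357

Baseline:
  U = 21
  H = 134
  B = 111 + 2·21 + 4·134 = 689
  J = 56 + 3·21 − 5·134 + 2·689 = 827
Option 1 (U − 51):
  U = 21 − 51 = -30
  H = 134
  B = 111 + 2·(-30) + 4·134 = 587
  J = 56 + 3·(-30) − 5·134 + 2·587 = 470
Change in J: 470 − 827 = -357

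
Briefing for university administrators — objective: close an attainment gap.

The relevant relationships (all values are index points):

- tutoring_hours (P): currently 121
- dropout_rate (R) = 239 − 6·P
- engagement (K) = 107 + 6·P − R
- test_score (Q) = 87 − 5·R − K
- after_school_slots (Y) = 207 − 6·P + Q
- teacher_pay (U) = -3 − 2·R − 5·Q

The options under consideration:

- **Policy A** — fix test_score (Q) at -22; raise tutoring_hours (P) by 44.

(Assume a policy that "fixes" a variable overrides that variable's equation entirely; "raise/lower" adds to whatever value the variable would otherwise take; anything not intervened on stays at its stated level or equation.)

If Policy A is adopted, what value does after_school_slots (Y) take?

Policy A (Q := -22, P + 44):
  P = 121 + 44 = 165
  R = 239 − 6·165 = -751
  K = 107 + 6·165 − (-751) = 1848
  Q = -22
  Y = 207 − 6·165 + (-22) = -805

-805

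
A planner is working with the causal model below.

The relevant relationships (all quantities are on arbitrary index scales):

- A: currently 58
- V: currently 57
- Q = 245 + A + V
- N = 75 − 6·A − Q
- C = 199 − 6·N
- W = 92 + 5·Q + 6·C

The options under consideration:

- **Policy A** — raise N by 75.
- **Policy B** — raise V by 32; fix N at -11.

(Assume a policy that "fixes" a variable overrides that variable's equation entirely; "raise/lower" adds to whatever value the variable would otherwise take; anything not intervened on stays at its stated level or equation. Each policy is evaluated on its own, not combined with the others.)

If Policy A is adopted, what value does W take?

Policy A (N + 75):
  A = 58
  V = 57
  Q = 245 + 58 + 57 = 360
  N = 75 − 6·58 − 360 (+75 from intervention) = -558
  C = 199 − 6·(-558) = 3547
  W = 92 + 5·360 + 6·3547 = 23174

23174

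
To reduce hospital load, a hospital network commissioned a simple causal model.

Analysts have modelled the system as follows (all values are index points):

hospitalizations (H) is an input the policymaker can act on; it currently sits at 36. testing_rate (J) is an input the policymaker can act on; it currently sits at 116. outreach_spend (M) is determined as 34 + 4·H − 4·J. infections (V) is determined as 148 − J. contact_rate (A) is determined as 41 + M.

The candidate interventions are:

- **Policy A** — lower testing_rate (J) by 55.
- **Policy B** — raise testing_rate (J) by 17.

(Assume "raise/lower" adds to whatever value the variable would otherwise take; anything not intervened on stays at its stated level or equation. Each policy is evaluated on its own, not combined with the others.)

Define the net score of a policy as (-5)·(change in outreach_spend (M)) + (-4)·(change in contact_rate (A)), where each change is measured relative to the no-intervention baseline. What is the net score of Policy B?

Baseline:
  H = 36
  J = 116
  M = 34 + 4·36 − 4·116 = -286
  A = 41 + (-286) = -245
Policy B (J + 17):
  H = 36
  J = 116 + 17 = 133
  M = 34 + 4·36 − 4·133 = -354
  A = 41 + (-354) = -313
ΔM = -354 − (-286) = -68; ΔA = -313 − (-245) = -68
Score = (-5)·(-68) + (-4)·(-68) = 612

612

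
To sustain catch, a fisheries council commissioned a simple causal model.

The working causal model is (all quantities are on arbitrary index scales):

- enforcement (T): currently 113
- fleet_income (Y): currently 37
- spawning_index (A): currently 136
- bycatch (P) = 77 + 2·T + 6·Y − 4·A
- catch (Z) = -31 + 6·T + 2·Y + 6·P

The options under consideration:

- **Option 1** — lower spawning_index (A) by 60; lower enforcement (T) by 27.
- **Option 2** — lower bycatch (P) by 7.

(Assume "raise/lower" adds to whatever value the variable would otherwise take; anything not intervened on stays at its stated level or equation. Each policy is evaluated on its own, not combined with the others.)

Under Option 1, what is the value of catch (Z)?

Option 1 (A − 60, T − 27):
  T = 113 − 27 = 86
  Y = 37
  A = 136 − 60 = 76
  P = 77 + 2·86 + 6·37 − 4·76 = 167
  Z = -31 + 6·86 + 2·37 + 6·167 = 1561

1561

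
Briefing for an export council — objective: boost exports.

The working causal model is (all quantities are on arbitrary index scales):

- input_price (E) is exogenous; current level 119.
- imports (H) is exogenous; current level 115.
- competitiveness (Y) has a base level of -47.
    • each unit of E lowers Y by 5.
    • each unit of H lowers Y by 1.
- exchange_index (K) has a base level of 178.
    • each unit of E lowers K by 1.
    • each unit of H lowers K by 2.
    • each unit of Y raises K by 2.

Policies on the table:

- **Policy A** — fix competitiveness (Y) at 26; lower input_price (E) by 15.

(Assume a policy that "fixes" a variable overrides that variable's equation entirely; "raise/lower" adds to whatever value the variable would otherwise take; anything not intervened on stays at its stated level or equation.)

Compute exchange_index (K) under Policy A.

-104

Policy A (Y := 26, E − 15):
  E = 119 − 15 = 104
  H = 115
  Y = 26
  K = 178 − 104 − 2·115 + 2·26 = -104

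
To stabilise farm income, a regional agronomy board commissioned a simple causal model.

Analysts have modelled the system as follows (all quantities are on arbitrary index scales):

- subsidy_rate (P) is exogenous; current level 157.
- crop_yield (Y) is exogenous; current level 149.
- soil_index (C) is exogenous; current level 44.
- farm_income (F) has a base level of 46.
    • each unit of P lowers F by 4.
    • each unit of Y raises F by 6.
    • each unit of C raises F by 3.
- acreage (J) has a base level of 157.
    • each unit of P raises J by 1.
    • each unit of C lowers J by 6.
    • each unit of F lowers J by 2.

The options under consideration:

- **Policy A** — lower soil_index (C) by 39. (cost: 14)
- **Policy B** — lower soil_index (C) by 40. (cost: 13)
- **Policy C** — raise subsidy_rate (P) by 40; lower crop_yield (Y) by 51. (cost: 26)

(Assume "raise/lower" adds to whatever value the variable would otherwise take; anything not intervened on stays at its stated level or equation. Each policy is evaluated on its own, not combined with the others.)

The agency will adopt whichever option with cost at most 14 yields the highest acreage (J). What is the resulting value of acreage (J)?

Policy A (C − 39):
  P = 157
  Y = 149
  C = 44 − 39 = 5
  F = 46 − 4·157 + 6·149 + 3·5 = 327
  J = 157 + 157 − 6·5 − 2·327 = -370
Policy B (C − 40):
  P = 157
  Y = 149
  C = 44 − 40 = 4
  F = 46 − 4·157 + 6·149 + 3·4 = 324
  J = 157 + 157 − 6·4 − 2·324 = -358
Comparing — Policy A: J=-370, Policy B: J=-358. Highest is -358 (Policy B).

-358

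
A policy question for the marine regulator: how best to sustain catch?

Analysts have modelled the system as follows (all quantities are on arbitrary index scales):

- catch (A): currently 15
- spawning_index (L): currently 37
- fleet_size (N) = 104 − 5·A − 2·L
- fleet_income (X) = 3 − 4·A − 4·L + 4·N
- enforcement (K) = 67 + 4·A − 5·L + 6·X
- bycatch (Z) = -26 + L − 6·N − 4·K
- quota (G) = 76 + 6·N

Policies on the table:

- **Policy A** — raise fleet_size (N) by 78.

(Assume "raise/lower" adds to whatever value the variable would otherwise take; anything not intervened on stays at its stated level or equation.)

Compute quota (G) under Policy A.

Policy A (N + 78):
  A = 15
  L = 37
  N = 104 − 5·15 − 2·37 (+78 from intervention) = 33
  G = 76 + 6·33 = 274

274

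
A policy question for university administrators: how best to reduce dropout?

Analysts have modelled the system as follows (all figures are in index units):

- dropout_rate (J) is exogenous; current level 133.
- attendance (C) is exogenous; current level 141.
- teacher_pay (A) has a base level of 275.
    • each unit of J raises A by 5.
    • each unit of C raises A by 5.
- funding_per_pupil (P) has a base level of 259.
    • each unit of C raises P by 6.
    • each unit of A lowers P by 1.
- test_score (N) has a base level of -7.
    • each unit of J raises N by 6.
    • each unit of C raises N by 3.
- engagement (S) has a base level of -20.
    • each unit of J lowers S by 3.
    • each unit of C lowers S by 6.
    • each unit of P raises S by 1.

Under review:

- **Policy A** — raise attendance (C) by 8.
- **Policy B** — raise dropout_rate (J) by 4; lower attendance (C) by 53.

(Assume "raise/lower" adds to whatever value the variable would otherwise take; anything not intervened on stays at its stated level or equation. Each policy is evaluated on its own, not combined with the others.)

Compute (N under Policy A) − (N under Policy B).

159

Policy A (C + 8):
  J = 133
  C = 141 + 8 = 149
  N = -7 + 6·133 + 3·149 = 1238
Policy B (J + 4, C − 53):
  J = 133 + 4 = 137
  C = 141 − 53 = 88
  N = -7 + 6·137 + 3·88 = 1079
N: 1238 − 1079 = 159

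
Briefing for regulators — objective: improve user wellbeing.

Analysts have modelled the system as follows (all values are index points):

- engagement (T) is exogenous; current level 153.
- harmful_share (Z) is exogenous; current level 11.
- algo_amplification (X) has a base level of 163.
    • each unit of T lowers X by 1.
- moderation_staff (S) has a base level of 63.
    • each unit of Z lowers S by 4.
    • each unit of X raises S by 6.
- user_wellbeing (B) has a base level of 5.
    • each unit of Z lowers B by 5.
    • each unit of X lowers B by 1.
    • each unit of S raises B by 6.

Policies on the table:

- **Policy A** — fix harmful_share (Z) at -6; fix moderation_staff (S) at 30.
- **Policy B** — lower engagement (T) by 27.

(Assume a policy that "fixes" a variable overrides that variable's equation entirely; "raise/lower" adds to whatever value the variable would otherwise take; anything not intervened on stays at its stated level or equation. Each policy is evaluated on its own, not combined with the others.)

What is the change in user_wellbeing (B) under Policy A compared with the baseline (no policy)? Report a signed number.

Baseline:
  T = 153
  Z = 11
  X = 163 − 153 = 10
  S = 63 − 4·11 + 6·10 = 79
  B = 5 − 5·11 − 10 + 6·79 = 414
Policy A (Z := -6, S := 30):
  T = 153
  Z = -6
  X = 163 − 153 = 10
  S = 30
  B = 5 − 5·(-6) − 10 + 6·30 = 205
Change in B: 205 − 414 = -209

-209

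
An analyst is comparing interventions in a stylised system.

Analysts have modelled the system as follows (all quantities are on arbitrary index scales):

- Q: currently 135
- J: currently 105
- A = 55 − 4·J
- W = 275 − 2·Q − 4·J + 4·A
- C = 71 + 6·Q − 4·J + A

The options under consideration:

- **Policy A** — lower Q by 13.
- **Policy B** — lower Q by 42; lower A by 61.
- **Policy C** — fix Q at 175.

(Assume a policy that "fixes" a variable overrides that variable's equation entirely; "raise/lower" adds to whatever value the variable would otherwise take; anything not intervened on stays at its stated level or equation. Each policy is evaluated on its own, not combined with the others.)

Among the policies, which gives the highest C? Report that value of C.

Policy A (Q − 13):
  Q = 135 − 13 = 122
  J = 105
  A = 55 − 4·105 = -365
  C = 71 + 6·122 − 4·105 + (-365) = 18
Policy B (Q − 42, A − 61):
  Q = 135 − 42 = 93
  J = 105
  A = 55 − 4·105 (−61 from intervention) = -426
  C = 71 + 6·93 − 4·105 + (-426) = -217
Policy C (Q := 175):
  Q = 175
  J = 105
  A = 55 − 4·105 = -365
  C = 71 + 6·175 − 4·105 + (-365) = 336
Comparing — Policy A: C=18, Policy B: C=-217, Policy C: C=336. Highest is 336 (Policy C).

336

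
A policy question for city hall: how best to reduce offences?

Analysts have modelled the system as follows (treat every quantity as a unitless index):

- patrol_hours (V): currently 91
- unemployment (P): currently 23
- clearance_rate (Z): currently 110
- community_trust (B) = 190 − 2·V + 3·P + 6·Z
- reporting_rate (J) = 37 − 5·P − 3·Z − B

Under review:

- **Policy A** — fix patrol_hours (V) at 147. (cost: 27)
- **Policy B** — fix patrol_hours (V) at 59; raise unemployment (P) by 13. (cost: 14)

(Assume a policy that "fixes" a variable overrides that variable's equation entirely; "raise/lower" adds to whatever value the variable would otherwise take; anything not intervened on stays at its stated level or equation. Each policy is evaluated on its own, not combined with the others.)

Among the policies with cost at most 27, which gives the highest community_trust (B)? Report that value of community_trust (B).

Policy A (V := 147):
  V = 147
  P = 23
  Z = 110
  B = 190 − 2·147 + 3·23 + 6·110 = 625
Policy B (V := 59, P + 13):
  V = 59
  P = 23 + 13 = 36
  Z = 110
  B = 190 − 2·59 + 3·36 + 6·110 = 840
Comparing — Policy A: B=625, Policy B: B=840. Highest is 840 (Policy B).

840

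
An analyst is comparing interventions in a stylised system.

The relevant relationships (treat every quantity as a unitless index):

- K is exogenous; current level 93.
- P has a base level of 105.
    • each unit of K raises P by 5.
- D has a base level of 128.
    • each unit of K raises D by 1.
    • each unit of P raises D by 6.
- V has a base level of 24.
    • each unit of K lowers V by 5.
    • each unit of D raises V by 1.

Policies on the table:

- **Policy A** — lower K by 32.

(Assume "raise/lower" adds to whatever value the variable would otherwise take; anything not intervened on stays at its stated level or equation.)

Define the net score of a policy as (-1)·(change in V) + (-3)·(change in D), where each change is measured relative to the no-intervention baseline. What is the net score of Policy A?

Baseline:
  K = 93
  P = 105 + 5·93 = 570
  D = 128 + 93 + 6·570 = 3641
  V = 24 − 5·93 + 3641 = 3200
Policy A (K − 32):
  K = 93 − 32 = 61
  P = 105 + 5·61 = 410
  D = 128 + 61 + 6·410 = 2649
  V = 24 − 5·61 + 2649 = 2368
ΔV = 2368 − 3200 = -832; ΔD = 2649 − 3641 = -992
Score = (-1)·(-832) + (-3)·(-992) = 3808

3808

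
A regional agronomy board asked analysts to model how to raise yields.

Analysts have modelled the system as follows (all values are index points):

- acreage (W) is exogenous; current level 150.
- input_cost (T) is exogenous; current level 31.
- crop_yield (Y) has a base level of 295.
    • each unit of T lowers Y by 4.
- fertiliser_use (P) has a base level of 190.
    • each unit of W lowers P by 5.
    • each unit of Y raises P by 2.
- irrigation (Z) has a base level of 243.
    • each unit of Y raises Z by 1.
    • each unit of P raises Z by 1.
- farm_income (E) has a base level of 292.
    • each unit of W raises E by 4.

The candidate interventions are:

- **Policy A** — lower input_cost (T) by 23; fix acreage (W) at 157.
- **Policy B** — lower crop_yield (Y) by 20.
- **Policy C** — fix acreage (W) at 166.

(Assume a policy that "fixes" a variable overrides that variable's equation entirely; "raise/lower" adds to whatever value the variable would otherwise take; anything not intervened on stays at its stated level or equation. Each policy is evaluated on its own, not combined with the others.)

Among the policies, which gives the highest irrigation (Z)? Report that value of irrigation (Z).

437

Policy A (T − 23, W := 157):
  W = 157
  T = 31 − 23 = 8
  Y = 295 − 4·8 = 263
  P = 190 − 5·157 + 2·263 = -69
  Z = 243 + 263 + (-69) = 437
Policy B (Y − 20):
  W = 150
  T = 31
  Y = 295 − 4·31 (−20 from intervention) = 151
  P = 190 − 5·150 + 2·151 = -258
  Z = 243 + 151 + (-258) = 136
Policy C (W := 166):
  W = 166
  T = 31
  Y = 295 − 4·31 = 171
  P = 190 − 5·166 + 2·171 = -298
  Z = 243 + 171 + (-298) = 116
Comparing — Policy A: Z=437, Policy B: Z=136, Policy C: Z=116. Highest is 437 (Policy A).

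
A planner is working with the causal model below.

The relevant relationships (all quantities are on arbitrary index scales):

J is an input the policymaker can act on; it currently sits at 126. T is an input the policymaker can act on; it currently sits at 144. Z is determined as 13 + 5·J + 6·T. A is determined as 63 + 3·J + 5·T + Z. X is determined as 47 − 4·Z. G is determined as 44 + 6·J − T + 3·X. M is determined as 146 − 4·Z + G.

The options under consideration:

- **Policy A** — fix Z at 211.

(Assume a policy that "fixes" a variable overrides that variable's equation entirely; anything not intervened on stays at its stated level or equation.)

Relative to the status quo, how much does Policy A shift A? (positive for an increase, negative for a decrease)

Baseline:
  J = 126
  T = 144
  Z = 13 + 5·126 + 6·144 = 1507
  A = 63 + 3·126 + 5·144 + 1507 = 2668
Policy A (Z := 211):
  J = 126
  T = 144
  Z = 211
  A = 63 + 3·126 + 5·144 + 211 = 1372
Change in A: 1372 − 2668 = -1296

-1296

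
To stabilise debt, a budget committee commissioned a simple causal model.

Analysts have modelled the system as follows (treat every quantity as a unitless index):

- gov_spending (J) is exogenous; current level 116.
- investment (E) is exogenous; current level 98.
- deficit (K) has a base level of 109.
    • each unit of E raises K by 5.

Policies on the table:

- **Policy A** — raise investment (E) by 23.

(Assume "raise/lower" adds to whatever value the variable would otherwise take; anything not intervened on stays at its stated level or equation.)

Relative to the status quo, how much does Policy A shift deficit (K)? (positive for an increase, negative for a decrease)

115

Baseline:
  E = 98
  K = 109 + 5·98 = 599
Policy A (E + 23):
  E = 98 + 23 = 121
  K = 109 + 5·121 = 714
Change in K: 714 − 599 = 115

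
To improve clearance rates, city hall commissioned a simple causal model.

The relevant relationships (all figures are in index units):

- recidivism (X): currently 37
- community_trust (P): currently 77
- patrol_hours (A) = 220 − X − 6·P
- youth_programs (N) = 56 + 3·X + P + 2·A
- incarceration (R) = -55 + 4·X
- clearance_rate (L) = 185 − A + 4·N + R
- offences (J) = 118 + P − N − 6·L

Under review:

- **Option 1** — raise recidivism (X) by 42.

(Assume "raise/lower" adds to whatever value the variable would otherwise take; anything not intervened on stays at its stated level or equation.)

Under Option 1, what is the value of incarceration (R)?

261

Option 1 (X + 42):
  X = 37 + 42 = 79
  R = -55 + 4·79 = 261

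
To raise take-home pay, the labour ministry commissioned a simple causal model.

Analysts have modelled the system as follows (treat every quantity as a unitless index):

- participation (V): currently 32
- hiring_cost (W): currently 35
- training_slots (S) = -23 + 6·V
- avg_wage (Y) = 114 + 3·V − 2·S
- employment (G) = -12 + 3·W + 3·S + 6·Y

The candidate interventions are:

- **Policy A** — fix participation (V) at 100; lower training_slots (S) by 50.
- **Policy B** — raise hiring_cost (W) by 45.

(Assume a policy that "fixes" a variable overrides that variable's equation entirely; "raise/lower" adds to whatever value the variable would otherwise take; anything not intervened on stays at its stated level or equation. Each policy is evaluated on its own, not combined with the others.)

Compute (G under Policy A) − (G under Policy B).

Policy A (V := 100, S − 50):
  V = 100
  W = 35
  S = -23 + 6·100 (−50 from intervention) = 527
  Y = 114 + 3·100 − 2·527 = -640
  G = -12 + 3·35 + 3·527 + 6·(-640) = -2166
Policy B (W + 45):
  V = 32
  W = 35 + 45 = 80
  S = -23 + 6·32 = 169
  Y = 114 + 3·32 − 2·169 = -128
  G = -12 + 3·80 + 3·169 + 6·(-128) = -33
G: -2166 − (-33) = -2133

-2133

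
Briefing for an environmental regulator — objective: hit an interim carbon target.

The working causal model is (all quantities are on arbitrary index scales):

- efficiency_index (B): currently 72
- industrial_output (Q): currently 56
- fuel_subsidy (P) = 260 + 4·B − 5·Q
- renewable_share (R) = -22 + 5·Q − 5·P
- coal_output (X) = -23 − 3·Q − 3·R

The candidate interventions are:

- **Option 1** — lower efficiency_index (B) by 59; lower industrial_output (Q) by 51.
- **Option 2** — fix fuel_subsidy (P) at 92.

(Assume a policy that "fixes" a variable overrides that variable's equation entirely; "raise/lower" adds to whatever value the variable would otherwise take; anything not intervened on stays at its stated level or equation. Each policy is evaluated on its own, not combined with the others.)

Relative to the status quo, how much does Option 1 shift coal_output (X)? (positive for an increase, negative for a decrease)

Baseline:
  B = 72
  Q = 56
  P = 260 + 4·72 − 5·56 = 268
  R = -22 + 5·56 − 5·268 = -1082
  X = -23 − 3·56 − 3·(-1082) = 3055
Option 1 (B − 59, Q − 51):
  B = 72 − 59 = 13
  Q = 56 − 51 = 5
  P = 260 + 4·13 − 5·5 = 287
  R = -22 + 5·5 − 5·287 = -1432
  X = -23 − 3·5 − 3·(-1432) = 4258
Change in X: 4258 − 3055 = 1203

1203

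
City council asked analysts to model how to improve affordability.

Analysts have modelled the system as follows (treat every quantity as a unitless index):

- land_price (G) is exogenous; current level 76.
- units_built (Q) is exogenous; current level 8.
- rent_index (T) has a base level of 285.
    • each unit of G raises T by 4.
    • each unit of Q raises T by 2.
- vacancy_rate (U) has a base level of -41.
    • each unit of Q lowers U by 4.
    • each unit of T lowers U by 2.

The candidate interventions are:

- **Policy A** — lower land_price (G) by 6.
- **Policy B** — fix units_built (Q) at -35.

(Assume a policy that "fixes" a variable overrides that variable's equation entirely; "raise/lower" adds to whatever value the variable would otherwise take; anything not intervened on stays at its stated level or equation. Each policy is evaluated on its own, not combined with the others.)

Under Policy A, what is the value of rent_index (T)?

Policy A (G − 6):
  G = 76 − 6 = 70
  Q = 8
  T = 285 + 4·70 + 2·8 = 581

581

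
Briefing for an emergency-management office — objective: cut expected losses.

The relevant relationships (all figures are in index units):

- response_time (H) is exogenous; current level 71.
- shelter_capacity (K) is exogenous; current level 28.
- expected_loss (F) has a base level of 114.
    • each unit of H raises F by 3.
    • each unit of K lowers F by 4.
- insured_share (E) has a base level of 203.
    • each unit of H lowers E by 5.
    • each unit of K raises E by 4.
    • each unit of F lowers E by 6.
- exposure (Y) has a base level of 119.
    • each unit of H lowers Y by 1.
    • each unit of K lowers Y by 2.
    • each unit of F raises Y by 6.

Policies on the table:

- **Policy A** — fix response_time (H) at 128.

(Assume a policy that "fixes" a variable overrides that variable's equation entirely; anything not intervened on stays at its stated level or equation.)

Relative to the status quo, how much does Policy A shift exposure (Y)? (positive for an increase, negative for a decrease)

969

Baseline:
  H = 71
  K = 28
  F = 114 + 3·71 − 4·28 = 215
  Y = 119 − 71 − 2·28 + 6·215 = 1282
Policy A (H := 128):
  H = 128
  K = 28
  F = 114 + 3·128 − 4·28 = 386
  Y = 119 − 128 − 2·28 + 6·386 = 2251
Change in Y: 2251 − 1282 = 969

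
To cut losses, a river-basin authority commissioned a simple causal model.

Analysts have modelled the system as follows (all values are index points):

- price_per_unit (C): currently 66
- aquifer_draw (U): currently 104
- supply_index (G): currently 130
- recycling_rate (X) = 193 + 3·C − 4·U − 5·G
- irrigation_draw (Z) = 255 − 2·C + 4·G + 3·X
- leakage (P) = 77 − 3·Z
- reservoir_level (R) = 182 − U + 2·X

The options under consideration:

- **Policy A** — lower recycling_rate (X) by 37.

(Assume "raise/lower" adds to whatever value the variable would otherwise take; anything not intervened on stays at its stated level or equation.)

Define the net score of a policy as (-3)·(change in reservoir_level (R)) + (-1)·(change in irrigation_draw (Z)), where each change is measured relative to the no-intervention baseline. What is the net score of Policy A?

333

Baseline:
  C = 66
  U = 104
  G = 130
  X = 193 + 3·66 − 4·104 − 5·130 = -675
  Z = 255 − 2·66 + 4·130 + 3·(-675) = -1382
  R = 182 − 104 + 2·(-675) = -1272
Policy A (X − 37):
  C = 66
  U = 104
  G = 130
  X = 193 + 3·66 − 4·104 − 5·130 (−37 from intervention) = -712
  Z = 255 − 2·66 + 4·130 + 3·(-712) = -1493
  R = 182 − 104 + 2·(-712) = -1346
ΔR = -1346 − (-1272) = -74; ΔZ = -1493 − (-1382) = -111
Score = (-3)·(-74) + (-1)·(-111) = 333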